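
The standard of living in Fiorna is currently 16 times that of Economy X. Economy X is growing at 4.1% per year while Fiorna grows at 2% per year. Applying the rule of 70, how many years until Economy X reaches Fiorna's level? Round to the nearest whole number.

about 133 years

Economy X gains on Fiorna at 4.1% − 2% = 2.1 points a year.
At that relative rate the gap halves every 70/2.1 ≈ 33.33 years.
A 16 times gap closes after 4 halvings: 4 × 33.33 ≈ 133 years.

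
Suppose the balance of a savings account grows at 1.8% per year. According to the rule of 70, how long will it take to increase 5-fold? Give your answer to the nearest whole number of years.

Doubling time ≈ 70/1.8 = 38.89 years.
Reaching 5× takes log₂(5) ≈ 2.32 doublings.
2.32 × 38.89 ≈ 90 years.

around 90 years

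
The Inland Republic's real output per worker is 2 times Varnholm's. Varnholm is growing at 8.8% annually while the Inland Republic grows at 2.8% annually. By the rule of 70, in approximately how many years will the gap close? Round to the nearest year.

What matters is the difference: 6 pp.
Rule of 70 on the gap: the ratio halves every 70/6 ≈ 11.67 years.
A 2 times gap closes after 1 halving: 1 × 11.67 ≈ 12 years.

about 12 years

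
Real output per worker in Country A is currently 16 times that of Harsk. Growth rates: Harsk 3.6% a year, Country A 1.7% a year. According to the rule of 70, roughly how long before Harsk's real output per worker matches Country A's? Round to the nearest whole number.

147 years

What matters is the difference: 1.9 pp.
Rule of 70 on the gap: the ratio halves every 70/1.9 ≈ 36.84 years.
A 16 times gap closes after 4 halvings: 4 × 36.84 ≈ 147 years.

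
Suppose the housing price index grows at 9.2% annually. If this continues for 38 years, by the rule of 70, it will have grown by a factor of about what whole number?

At 9.2% one doubling takes ≈ 7.61 years; 38 years is 5 of them, so ×32.

about 32 times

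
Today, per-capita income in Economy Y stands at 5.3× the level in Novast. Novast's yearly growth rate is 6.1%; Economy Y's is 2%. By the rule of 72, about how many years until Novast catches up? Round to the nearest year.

about 42 years

Novast gains on Economy Y at 6.1% − 2% = 4.1 points a year.
At that relative rate the gap halves every 72/4.1 ≈ 17.56 years.
A 5.3× gap takes log₂(5.3) ≈ 2.41 halvings to close: 2.41 × 17.56 ≈ 42 years.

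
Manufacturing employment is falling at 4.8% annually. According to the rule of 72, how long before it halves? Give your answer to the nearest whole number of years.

Halving time ≈ 72 / 4.8 = 15.00 → 15 years.

about 15 years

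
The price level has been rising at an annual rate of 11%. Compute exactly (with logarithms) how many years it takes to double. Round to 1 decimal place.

t = ln(2) / ln(1 + 0.11) = 0.6931 / 0.104360 ≈ 6.64.

6.6 years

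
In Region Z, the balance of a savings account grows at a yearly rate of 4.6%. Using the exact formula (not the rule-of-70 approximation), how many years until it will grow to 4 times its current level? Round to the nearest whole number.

t = ln(4) / ln(1 + 0.046) = 1.3863 / 0.044973 ≈ 30.83.
≈ 31 years.

31 years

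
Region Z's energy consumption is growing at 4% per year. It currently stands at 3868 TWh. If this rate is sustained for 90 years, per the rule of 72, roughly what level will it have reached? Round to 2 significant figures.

It doubles every 72/4 ≈ 18.00 years, so 90 years is 5.00 doublings.
2^5.00 ≈ 32.00; 3868 × 32.00 ≈ 120000 TWh.

approximately 120000 TWh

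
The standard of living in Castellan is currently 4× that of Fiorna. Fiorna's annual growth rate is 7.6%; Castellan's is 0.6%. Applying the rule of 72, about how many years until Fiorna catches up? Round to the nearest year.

around 21 years

The growth-rate gap is 7.6% − 0.6% = 7 percentage points.
So the ratio between them halves every 72/7 ≈ 10.29 years.
A 4× gap closes after 2 halvings: 2 × 10.29 ≈ 21 years.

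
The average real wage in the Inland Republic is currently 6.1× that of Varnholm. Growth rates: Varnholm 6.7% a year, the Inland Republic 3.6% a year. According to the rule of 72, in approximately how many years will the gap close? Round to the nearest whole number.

The growth-rate gap is 6.7% − 3.6% = 3.1 percentage points.
So the ratio between them halves every 72/3.1 ≈ 23.23 years.
A 6.1× gap takes log₂(6.1) ≈ 2.61 halvings to close: 2.61 × 23.23 ≈ 61 years.

about 61 years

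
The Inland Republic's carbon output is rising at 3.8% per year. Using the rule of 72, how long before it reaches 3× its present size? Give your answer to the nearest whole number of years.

around 30 years

At 3.8% it doubles every 72/3.8 ≈ 18.95 years.
Reaching 3× takes log₂(3) ≈ 1.58 doublings.
1.58 × 18.95 ≈ 30 years.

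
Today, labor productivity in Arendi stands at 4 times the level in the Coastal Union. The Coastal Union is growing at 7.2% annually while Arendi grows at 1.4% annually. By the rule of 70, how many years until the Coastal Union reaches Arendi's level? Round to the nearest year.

around 24 years

the Coastal Union gains on Arendi at 7.2% − 1.4% = 5.8 points a year.
At that relative rate the gap halves every 70/5.8 ≈ 12.07 years.
A 4 times gap closes after 2 halvings: 2 × 12.07 ≈ 24 years.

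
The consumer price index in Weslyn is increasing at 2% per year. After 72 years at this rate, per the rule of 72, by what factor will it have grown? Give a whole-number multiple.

approximately 4 times

72/2 ≈ 36.00 years per doubling.
72 years fits 2 doublings: 2^2 = 4.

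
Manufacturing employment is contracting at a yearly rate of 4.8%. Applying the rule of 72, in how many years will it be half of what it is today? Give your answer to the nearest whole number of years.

Halving time ≈ 72 / 4.8 = 15.00 → 15 years.

about 15 years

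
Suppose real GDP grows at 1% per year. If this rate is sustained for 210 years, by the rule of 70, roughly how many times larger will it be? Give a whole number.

approximately 8 times

Doubling time ≈ 70/1 = 70.00 years.
210/70.00 ≈ 3 doublings, so about 2^3 = 8×.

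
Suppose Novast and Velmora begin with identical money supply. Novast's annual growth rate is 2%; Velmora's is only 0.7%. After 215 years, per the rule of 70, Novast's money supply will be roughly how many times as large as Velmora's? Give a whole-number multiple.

about 16 times

Novast pulls ahead at 1.3 pp per year, so the ratio doubles every 70/1.3 ≈ 53.85 years.
In 215 years that's 3.99 doublings: 2^3.99 ≈ 16.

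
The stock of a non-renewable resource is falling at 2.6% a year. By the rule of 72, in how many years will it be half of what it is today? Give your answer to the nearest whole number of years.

approximately 28 years

Falling at 2.6%, it halves about every 72/2.6 = 27.69 years.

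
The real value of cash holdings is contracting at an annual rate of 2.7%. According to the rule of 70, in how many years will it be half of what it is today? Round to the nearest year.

Halving time ≈ 70 / 2.7 = 25.93 → 26 years.

roughly 26 years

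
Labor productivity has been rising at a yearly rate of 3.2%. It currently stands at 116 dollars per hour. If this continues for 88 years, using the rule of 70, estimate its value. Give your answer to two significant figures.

approximately 1900 dollars per hour

Doubling time ≈ 70/3.2 = 21.88 years.
88 years is 88/21.88 ≈ 4.02 doublings, a factor of 2^4.02 ≈ 16.22.
116 × 16.22 ≈ 1900 dollars per hour.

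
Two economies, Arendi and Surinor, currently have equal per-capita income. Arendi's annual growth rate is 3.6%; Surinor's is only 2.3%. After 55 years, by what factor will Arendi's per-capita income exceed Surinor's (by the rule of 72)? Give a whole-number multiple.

around 2 times

Only the 1.3-point difference matters.
72/1.3 ≈ 55.38 years per doubling of the ratio; 55 years gives 0.99 doublings, so ≈ 2×.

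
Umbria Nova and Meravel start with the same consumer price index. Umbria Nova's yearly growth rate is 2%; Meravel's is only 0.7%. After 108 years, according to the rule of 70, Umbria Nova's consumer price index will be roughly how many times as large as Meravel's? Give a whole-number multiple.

4 times

Umbria Nova pulls ahead at 1.3 pp per year, so the ratio doubles every 70/1.3 ≈ 53.85 years.
In 108 years that's 2.01 doublings: 2^2.01 ≈ 4.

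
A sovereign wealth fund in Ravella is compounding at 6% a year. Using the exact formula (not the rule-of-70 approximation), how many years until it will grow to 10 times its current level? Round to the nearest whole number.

t = ln(10) / ln(1 + 0.06) = 2.3026 / 0.058269 ≈ 39.52.
≈ 40 years.

40 years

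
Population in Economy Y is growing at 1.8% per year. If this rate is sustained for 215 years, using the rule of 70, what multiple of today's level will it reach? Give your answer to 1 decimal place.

about 46.2 times

Doubles every ≈ 38.89 years (70/1.8).
215 years is 5.53 doublings; 2^5.53 ≈ 46.2×.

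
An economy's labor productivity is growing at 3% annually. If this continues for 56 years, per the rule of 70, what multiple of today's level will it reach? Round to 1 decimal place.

approximately 5.3 times

Doubles every ≈ 23.33 years (70/3).
56 years is 2.40 doublings; 2^2.40 ≈ 5.3×.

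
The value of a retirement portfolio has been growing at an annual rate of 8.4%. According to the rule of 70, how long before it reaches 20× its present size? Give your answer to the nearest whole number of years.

Doubling time ≈ 70/8.4 = 8.33 years.
Reaching 20× takes log₂(20) ≈ 4.32 doublings.
4.32 × 8.33 ≈ 36 years.

around 36 years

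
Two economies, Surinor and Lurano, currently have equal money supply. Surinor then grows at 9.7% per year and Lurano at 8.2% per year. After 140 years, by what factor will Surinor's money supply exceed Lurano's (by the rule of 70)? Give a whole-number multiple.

approximately 8 times

Surinor pulls ahead at 1.5 pp per year, so the ratio doubles every 70/1.5 ≈ 46.67 years.
In 140 years that's 3.00 doublings: 2^3.00 ≈ 8.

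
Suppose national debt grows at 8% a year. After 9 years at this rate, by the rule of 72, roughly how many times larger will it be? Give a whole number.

At 8% one doubling takes ≈ 9.00 years; 9 years is 1 of them, so ×2.

around 2 times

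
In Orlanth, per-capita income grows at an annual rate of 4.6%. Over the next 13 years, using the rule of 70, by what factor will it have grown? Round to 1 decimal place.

Doubles every ≈ 15.22 years (70/4.6).
13 years is 0.85 doublings; 2^0.85 ≈ 1.8×.

≈ 1.8 times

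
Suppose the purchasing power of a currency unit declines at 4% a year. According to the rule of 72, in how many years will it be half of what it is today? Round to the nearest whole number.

The rule works in reverse for decay: 72/4 ≈ 18.00 years to halve.

18 years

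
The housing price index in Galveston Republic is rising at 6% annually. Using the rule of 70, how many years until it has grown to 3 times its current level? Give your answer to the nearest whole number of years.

One doubling takes 70/6 = 11.67 years.
3× is log₂ 3 ≈ 1.58 doublings, so ≈ 1.58 × 11.67 = 18 years.

roughly 18 years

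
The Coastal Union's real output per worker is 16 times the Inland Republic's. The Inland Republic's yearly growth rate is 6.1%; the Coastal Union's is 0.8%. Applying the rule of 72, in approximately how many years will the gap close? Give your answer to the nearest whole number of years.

about 54 years

the Inland Republic gains on the Coastal Union at 6.1% − 0.8% = 5.3 points a year.
At that relative rate the gap halves every 72/5.3 ≈ 13.58 years.
A 16 times gap closes after 4 halvings: 4 × 13.58 ≈ 54 years.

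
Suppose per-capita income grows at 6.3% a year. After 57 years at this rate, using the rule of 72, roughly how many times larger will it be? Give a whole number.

≈ 32 times

At 6.3% one doubling takes ≈ 11.43 years; 57 years is 5 of them, so ×32.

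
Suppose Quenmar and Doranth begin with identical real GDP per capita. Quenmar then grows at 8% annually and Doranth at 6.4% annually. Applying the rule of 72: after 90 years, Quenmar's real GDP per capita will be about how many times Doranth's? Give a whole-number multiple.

Rate gap = 8% − 6.4% = 1.6 points.
The ratio doubles every 72/1.6 ≈ 45.00 years.
90/45.00 ≈ 2.00 doublings → ratio ≈ 2^2.00 ≈ 4.

about 4 times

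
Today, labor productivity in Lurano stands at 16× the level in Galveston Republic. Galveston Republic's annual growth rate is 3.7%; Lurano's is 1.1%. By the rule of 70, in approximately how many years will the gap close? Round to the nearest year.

≈ 108 years

Galveston Republic gains on Lurano at 3.7% − 1.1% = 2.6 points a year.
At that relative rate the gap halves every 70/2.6 ≈ 26.92 years.
A 16× gap closes after 4 halvings: 4 × 26.92 ≈ 108 years.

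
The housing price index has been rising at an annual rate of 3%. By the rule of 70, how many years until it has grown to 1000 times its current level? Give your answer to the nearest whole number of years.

Doubling time ≈ 70/3 = 23.33 years.
1000× is log₂ 1000 ≈ 9.97 doublings, so ≈ 9.97 × 23.33 = 233 years.

≈ 233 years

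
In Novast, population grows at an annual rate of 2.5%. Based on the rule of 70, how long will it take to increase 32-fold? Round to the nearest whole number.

roughly 140 years

One doubling takes 70/2.5 = 28.00 years.
32× is 5 doublings, so 5 × 28.00 ≈ 140 years.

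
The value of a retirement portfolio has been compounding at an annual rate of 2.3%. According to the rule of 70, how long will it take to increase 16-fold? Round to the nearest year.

122 years

Doubling time ≈ 70/2.3 = 30.43 years.
Getting to 16× needs 4 doublings: 4 × 30.43 ≈ 122 years.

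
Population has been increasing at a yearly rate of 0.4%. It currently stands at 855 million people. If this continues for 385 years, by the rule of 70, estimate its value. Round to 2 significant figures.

roughly 3900 million people

Doubling time ≈ 70/0.4 = 175.00 years.
385 years is 385/175.00 ≈ 2.20 doublings, a factor of 2^2.20 ≈ 4.59.
855 × 4.59 ≈ 3900 million people.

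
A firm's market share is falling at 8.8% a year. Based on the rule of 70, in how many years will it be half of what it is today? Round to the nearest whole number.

approximately 8 years

The rule works in reverse for decay: 70/8.8 ≈ 7.95 years to halve.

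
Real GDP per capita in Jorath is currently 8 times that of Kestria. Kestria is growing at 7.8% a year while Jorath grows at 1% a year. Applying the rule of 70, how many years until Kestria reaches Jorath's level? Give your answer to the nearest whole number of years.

about 31 years

What matters is the difference: 6.8 pp.
Rule of 70 on the gap: the ratio halves every 70/6.8 ≈ 10.29 years.
An 8 times gap closes after 3 halvings: 3 × 10.29 ≈ 31 years.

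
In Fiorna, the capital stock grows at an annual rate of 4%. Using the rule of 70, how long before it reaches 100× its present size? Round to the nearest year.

At 4% it doubles every 70/4 ≈ 17.50 years.
100× is log₂ 100 ≈ 6.64 doublings, so ≈ 6.64 × 17.50 = 116 years.

≈ 116 years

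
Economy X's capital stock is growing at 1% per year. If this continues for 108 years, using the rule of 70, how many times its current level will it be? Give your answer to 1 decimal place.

roughly 2.9 times

Doubling time ≈ 70/1 = 70.00 years.
108 years / 70.00 ≈ 1.54 doublings → factor 2^1.54 ≈ 2.9.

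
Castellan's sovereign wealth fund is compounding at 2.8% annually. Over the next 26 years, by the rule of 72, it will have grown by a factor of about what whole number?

At 2.8% one doubling takes ≈ 25.71 years; 26 years is 1 of them, so ×2.

2 times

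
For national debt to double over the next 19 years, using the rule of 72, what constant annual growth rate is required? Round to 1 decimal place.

72 / 19 ≈ 3.79, so about 3.8% annually.

roughly 3.8% annually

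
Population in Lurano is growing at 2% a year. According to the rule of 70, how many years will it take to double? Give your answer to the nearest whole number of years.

Doubling time ≈ 70 / 2 = 35.00 years.

approximately 35 years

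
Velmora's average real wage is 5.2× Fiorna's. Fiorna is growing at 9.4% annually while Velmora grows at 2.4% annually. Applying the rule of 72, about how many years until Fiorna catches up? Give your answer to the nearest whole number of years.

24 years

What matters is the difference: 7 pp.
Rule of 72 on the gap: the ratio halves every 72/7 ≈ 10.29 years.
A 5.2× gap takes log₂(5.2) ≈ 2.38 halvings to close: 2.38 × 10.29 ≈ 24 years.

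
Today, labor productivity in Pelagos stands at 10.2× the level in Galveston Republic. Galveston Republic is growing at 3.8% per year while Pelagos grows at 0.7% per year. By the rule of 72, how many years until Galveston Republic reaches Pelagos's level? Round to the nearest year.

The growth-rate gap is 3.8% − 0.7% = 3.1 percentage points.
So the ratio between them halves every 72/3.1 ≈ 23.23 years.
A 10.2× gap takes log₂(10.2) ≈ 3.35 halvings to close: 3.35 × 23.23 ≈ 78 years.

78 years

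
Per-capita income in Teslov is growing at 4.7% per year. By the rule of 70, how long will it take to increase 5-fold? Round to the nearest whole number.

about 35 years

One doubling takes 70/4.7 = 14.89 years.
5× is log₂ 5 ≈ 2.32 doublings, so ≈ 2.32 × 14.89 = 35 years.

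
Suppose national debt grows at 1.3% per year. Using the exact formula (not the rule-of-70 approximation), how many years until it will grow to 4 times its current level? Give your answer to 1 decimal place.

107.3 years

t = ln(4) / ln(1 + 0.013) = 1.3863 / 0.012916 ≈ 107.33.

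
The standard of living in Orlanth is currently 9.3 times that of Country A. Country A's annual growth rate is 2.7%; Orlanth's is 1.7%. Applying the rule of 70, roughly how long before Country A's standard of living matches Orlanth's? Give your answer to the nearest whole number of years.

The growth-rate gap is 2.7% − 1.7% = 1 percentage point.
So the ratio between them halves every 70/1 ≈ 70.00 years.
A 9.3 times gap takes log₂(9.3) ≈ 3.22 halvings to close: 3.22 × 70.00 ≈ 225 years.

225 years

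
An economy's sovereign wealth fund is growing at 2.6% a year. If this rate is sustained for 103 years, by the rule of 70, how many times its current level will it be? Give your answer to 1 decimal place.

Doubles every ≈ 26.92 years (70/2.6).
103 years is 3.83 doublings; 2^3.83 ≈ 14.2×.

roughly 14.2 times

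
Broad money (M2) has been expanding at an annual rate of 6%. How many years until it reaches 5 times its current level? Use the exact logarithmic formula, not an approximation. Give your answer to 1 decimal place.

t = ln(5) / ln(1 + 0.06) = 1.6094 / 0.058269 ≈ 27.62.

27.6 years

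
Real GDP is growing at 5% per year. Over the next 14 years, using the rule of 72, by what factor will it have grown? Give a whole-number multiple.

Doubling time ≈ 72/5 = 14.40 years.
14/14.40 ≈ 1 doubling, so about 2^1 = 2×.

≈ 2 times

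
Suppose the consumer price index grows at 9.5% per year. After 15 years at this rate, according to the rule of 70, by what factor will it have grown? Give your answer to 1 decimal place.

Doubles every ≈ 7.37 years (70/9.5).
15 years is 2.04 doublings; 2^2.04 ≈ 4.1×.

about 4.1 times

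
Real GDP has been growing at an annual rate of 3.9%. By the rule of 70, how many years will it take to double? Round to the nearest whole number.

Doubling time ≈ 70 / 3.9 = 17.95 years.

roughly 18 years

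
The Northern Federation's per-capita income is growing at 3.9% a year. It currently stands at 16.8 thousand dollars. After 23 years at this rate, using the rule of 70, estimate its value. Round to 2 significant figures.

Doubling time ≈ 70/3.9 = 17.95 years.
23 years is 23/17.95 ≈ 1.28 doublings, a factor of 2^1.28 ≈ 2.43.
16.8 × 2.43 ≈ 41 thousand dollars.

roughly 41 thousand dollars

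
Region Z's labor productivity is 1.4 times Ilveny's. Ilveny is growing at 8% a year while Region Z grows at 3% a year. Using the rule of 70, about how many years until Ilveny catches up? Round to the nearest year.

≈ 7 years

Ilveny gains on Region Z at 8% − 3% = 5 points a year.
At that relative rate the gap halves every 70/5 ≈ 14.00 years.
A 1.4 times gap takes log₂(1.4) ≈ 0.49 halvings to close: 0.49 × 14.00 ≈ 7 years.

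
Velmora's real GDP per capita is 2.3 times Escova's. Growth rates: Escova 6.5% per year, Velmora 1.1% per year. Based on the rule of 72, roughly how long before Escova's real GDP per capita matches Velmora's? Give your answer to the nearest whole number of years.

≈ 16 years

Escova gains on Velmora at 6.5% − 1.1% = 5.4 points a year.
At that relative rate the gap halves every 72/5.4 ≈ 13.33 years.
A 2.3 times gap takes log₂(2.3) ≈ 1.20 halvings to close: 1.20 × 13.33 ≈ 16 years.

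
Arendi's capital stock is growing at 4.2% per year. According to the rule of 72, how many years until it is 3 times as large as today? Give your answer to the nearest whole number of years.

about 27 years

One doubling takes 72/4.2 = 17.14 years.
3× is log₂ 3 ≈ 1.58 doublings, so ≈ 1.58 × 17.14 = 27 years.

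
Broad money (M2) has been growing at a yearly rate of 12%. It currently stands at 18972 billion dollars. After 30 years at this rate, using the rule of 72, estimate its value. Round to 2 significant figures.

≈ 610000 billion dollars

Doubling time ≈ 72/12 = 6.00 years.
30 years is 30/6.00 ≈ 5.00 doublings, a factor of 2^5.00 ≈ 32.00.
18972 × 32.00 ≈ 610000 billion dollars.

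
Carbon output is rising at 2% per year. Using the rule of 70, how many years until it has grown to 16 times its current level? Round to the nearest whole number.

approximately 140 years

At 2% it doubles every 70/2 ≈ 35.00 years.
Getting to 16× needs 4 doublings: 4 × 35.00 ≈ 140 years.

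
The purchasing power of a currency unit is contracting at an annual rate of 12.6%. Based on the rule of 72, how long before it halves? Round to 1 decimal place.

about 5.7 years

The rule works in reverse for decay: 72/12.6 ≈ 5.71 years to halve.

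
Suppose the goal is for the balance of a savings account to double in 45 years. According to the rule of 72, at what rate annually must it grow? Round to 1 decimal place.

72 / 45 ≈ 1.60, so about 1.6% annually.

approximately 1.6%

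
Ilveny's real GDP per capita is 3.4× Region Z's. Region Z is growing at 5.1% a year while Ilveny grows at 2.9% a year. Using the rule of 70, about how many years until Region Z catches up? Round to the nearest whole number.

What matters is the difference: 2.2 pp.
Rule of 70 on the gap: the ratio halves every 70/2.2 ≈ 31.82 years.
A 3.4× gap takes log₂(3.4) ≈ 1.77 halvings to close: 1.77 × 31.82 ≈ 56 years.

roughly 56 years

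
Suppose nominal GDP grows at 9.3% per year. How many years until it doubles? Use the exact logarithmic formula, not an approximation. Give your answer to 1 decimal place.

7.8 years

t = ln(2) / ln(1 + 0.093) = 0.6931 / 0.088926 ≈ 7.79.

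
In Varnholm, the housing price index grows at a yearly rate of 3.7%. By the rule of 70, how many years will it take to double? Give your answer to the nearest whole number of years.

roughly 19 years

At 3.7%, doubling takes about 70/3.7 = 18.92 years.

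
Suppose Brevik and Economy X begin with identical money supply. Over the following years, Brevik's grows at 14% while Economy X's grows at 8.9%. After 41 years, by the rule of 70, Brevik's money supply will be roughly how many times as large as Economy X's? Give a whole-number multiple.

Only the 5.1-point difference matters.
70/5.1 ≈ 13.73 years per doubling of the ratio; 41 years gives 2.99 doublings, so ≈ 8×.

≈ 8 times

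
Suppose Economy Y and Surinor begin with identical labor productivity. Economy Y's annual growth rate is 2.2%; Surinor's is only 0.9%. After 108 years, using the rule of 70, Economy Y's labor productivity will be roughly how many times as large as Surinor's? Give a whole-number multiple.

4 times

Rate gap = 2.2% − 0.9% = 1.3 points.
The ratio doubles every 70/1.3 ≈ 53.85 years.
108/53.85 ≈ 2.01 doublings → ratio ≈ 2^2.01 ≈ 4.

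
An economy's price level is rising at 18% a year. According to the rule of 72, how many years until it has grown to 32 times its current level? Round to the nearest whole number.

roughly 20 years

Doubling time ≈ 72/18 = 4.00 years.
32× is 5 doublings, so 5 × 4.00 ≈ 20 years.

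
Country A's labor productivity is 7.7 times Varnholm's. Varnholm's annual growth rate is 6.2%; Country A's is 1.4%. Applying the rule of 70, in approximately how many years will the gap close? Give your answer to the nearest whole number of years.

The growth-rate gap is 6.2% − 1.4% = 4.8 percentage points.
So the ratio between them halves every 70/4.8 ≈ 14.58 years.
A 7.7 times gap takes log₂(7.7) ≈ 2.94 halvings to close: 2.94 × 14.58 ≈ 43 years.

around 43 years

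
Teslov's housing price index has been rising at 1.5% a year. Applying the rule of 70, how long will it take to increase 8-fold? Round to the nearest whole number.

Doubling time ≈ 70/1.5 = 46.67 years.
8× is 3 doublings, so 3 × 46.67 ≈ 140 years.

roughly 140 years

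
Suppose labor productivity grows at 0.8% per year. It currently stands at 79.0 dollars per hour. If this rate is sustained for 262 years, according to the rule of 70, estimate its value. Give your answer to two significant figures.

about 630 dollars per hour

It doubles every 70/0.8 ≈ 87.50 years, so 262 years is 2.99 doublings.
2^2.99 ≈ 7.94; 79.0 × 7.94 ≈ 630 dollars per hour.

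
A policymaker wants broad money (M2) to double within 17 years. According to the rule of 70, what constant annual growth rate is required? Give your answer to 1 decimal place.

≈ 4.1%

70 / 17 ≈ 4.12, so about 4.1% a year.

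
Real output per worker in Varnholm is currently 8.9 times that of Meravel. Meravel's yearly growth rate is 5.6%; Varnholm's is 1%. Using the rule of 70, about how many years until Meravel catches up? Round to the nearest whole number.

48 years

Meravel gains on Varnholm at 5.6% − 1% = 4.6 points a year.
At that relative rate the gap halves every 70/4.6 ≈ 15.22 years.
An 8.9 times gap takes log₂(8.9) ≈ 3.15 halvings to close: 3.15 × 15.22 ≈ 48 years.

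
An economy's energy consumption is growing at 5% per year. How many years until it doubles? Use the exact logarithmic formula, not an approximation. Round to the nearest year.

14 years

t = ln(2) / ln(1 + 0.05) = 0.6931 / 0.048790 ≈ 14.21.
≈ 14 years.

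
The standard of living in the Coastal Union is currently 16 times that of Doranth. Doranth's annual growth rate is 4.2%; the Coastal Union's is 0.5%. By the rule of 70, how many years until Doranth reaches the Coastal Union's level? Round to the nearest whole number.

76 years

The growth-rate gap is 4.2% − 0.5% = 3.7 percentage points.
So the ratio between them halves every 70/3.7 ≈ 18.92 years.
A 16 times gap closes after 4 halvings: 4 × 18.92 ≈ 76 years.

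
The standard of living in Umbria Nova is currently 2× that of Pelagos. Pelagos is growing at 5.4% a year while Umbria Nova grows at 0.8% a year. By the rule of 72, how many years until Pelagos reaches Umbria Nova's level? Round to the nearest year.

about 16 years

What matters is the difference: 4.6 pp.
Rule of 72 on the gap: the ratio halves every 72/4.6 ≈ 15.65 years.
A 2× gap closes after 1 halving: 1 × 15.65 ≈ 16 years.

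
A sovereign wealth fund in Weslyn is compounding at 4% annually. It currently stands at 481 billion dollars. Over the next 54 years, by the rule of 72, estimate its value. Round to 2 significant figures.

≈ 3800 billion dollars

Doubling time ≈ 72/4 = 18.00 years.
54 years is 54/18.00 ≈ 3.00 doublings, a factor of 2^3.00 ≈ 8.00.
481 × 8.00 ≈ 3800 billion dollars.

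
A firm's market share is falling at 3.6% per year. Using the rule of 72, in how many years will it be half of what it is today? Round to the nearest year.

around 20 years

Halving time ≈ 72 / 3.6 = 20.00 → 20 years.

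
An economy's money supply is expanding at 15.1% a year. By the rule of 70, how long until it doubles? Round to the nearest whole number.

about 5 years

At 15.1%, doubling takes about 70/15.1 = 4.64 years.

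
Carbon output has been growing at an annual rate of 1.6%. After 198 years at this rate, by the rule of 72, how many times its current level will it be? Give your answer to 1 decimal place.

about 21.1 times

Doubling time ≈ 72/1.6 = 45.00 years.
198 years / 45.00 ≈ 4.40 doublings → factor 2^4.40 ≈ 21.1.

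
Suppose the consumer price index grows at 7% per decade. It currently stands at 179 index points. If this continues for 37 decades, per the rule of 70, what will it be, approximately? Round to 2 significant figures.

approximately 2300 index points

Doubling time ≈ 70/7 = 10.00 decades.
37 decades is 37/10.00 ≈ 3.70 doublings, a factor of 2^3.70 ≈ 13.00.
179 × 13.00 ≈ 2300 index points.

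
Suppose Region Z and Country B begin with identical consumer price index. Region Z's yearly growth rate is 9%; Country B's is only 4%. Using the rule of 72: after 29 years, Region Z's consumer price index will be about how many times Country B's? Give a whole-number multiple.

Region Z pulls ahead at 5 pp per year, so the ratio doubles every 72/5 ≈ 14.40 years.
In 29 years that's 2.01 doublings: 2^2.01 ≈ 4.

roughly 4 times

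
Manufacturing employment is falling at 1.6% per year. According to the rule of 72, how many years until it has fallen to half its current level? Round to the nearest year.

roughly 45 years

The rule works in reverse for decay: 72/1.6 ≈ 45.00 years to halve.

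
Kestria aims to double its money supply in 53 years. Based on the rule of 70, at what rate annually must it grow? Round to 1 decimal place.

roughly 1.3% annually

70 / 53 ≈ 1.32, so about 1.3% annually.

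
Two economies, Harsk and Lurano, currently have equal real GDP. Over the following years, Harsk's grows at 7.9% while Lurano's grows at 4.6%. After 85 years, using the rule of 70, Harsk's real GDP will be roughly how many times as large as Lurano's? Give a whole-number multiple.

Harsk pulls ahead at 3.3 pp per year, so the ratio doubles every 70/3.3 ≈ 21.21 years.
In 85 years that's 4.01 doublings: 2^4.01 ≈ 16.

roughly 16 times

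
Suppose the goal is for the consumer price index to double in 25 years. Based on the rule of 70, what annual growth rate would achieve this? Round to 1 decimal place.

70 / 25 ≈ 2.80, so about 2.8% annually.

2.8%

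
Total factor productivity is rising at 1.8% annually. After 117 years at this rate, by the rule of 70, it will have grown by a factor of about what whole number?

At 1.8% one doubling takes ≈ 38.89 years; 117 years is 3 of them, so ×8.

roughly 8 times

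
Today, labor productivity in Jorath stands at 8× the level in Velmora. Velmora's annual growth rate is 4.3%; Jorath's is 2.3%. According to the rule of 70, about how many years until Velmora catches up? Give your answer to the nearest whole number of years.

105 years

The growth-rate gap is 4.3% − 2.3% = 2 percentage points.
So the ratio between them halves every 70/2 ≈ 35.00 years.
An 8× gap closes after 3 halvings: 3 × 35.00 ≈ 105 years.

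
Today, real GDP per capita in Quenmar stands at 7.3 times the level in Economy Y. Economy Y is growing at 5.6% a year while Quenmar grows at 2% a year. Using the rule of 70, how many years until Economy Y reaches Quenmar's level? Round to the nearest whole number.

The growth-rate gap is 5.6% − 2% = 3.6 percentage points.
So the ratio between them halves every 70/3.6 ≈ 19.44 years.
A 7.3 times gap takes log₂(7.3) ≈ 2.87 halvings to close: 2.87 × 19.44 ≈ 56 years.

approximately 56 years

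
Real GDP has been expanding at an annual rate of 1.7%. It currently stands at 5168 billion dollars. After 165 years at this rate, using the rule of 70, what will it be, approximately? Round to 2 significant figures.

roughly 83000 billion dollars

Doubling time ≈ 70/1.7 = 41.18 years.
165 years is 165/41.18 ≈ 4.01 doublings, a factor of 2^4.01 ≈ 16.11.
5168 × 16.11 ≈ 83000 billion dollars.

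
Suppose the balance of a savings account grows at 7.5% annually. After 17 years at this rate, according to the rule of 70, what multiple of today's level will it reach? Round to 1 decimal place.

3.5 times

Doubling time ≈ 70/7.5 = 9.33 years.
17 years / 9.33 ≈ 1.82 doublings → factor 2^1.82 ≈ 3.5.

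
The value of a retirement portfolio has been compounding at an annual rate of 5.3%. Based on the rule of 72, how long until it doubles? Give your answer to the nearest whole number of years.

At 5.3%, doubling takes about 72/5.3 = 13.58 years.

roughly 14 years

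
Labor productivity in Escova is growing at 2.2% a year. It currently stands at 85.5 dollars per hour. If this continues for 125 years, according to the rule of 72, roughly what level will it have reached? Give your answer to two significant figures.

Doubling time ≈ 72/2.2 = 32.73 years.
125 years is 125/32.73 ≈ 3.82 doublings, a factor of 2^3.82 ≈ 14.12.
85.5 × 14.12 ≈ 1200 dollars per hour.

around 1200 dollars per hour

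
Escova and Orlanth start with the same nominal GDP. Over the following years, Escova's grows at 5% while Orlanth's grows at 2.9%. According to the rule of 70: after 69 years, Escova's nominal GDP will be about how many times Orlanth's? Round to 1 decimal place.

Only the 2.1-point difference matters.
70/2.1 ≈ 33.33 years per doubling of the ratio; 69 years gives 2.07 doublings, so ≈ 4.2×.

roughly 4.2 times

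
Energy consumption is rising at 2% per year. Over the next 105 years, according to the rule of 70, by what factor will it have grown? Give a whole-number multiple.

70/2 ≈ 35.00 years per doubling.
105 years fits 3 doublings: 2^3 = 8.

approximately 8 times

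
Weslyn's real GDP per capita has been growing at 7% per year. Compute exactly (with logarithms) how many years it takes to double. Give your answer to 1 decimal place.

t = ln(2) / ln(1 + 0.07) = 0.6931 / 0.067659 ≈ 10.24.

10.2 years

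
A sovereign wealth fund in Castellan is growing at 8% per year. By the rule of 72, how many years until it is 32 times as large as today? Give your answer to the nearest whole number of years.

Doubling time ≈ 72/8 = 9.00 years.
32× is 5 doublings, so 5 × 9.00 ≈ 45 years.

around 45 years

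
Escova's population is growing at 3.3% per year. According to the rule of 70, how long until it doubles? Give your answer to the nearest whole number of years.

At 3.3%, doubling takes about 70/3.3 = 21.21 years.

21 years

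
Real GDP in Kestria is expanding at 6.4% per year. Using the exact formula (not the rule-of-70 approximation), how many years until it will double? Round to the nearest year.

11 years

t = ln(2) / ln(1 + 0.064) = 0.6931 / 0.062035 ≈ 11.17.
≈ 11 years.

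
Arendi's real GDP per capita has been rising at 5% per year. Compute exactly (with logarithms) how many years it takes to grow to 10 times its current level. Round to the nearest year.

t = ln(10) / ln(1 + 0.05) = 2.3026 / 0.048790 ≈ 47.19.
≈ 47 years.

47 years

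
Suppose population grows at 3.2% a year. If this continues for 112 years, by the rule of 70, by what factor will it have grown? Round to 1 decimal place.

around 34.8 times

Doubles every ≈ 21.88 years (70/3.2).
112 years is 5.12 doublings; 2^5.12 ≈ 34.8×.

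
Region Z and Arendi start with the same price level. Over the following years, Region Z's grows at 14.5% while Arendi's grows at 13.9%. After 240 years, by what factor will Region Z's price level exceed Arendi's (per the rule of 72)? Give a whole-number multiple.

≈ 4 times

Region Z pulls ahead at 0.6 pp per year, so the ratio doubles every 72/0.6 ≈ 120.00 years.
In 240 years that's 2.00 doublings: 2^2.00 ≈ 4.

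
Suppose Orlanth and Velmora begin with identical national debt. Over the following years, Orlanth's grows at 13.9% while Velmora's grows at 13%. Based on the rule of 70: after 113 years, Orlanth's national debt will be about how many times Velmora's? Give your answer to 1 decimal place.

Rate gap = 13.9% − 13% = 0.9 points.
The ratio doubles every 70/0.9 ≈ 77.78 years.
113/77.78 ≈ 1.45 doublings → ratio ≈ 2^1.45 ≈ 2.7.

about 2.7 times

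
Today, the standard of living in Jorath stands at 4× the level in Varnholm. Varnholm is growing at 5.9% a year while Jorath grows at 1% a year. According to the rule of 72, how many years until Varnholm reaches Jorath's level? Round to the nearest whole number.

What matters is the difference: 4.9 pp.
Rule of 72 on the gap: the ratio halves every 72/4.9 ≈ 14.69 years.
A 4× gap closes after 2 halvings: 2 × 14.69 ≈ 29 years.

29 years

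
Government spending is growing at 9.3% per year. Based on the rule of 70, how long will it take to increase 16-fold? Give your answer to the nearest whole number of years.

around 30 years

One doubling takes 70/9.3 = 7.53 years.
Getting to 16× needs 4 doublings: 4 × 7.53 ≈ 30 years.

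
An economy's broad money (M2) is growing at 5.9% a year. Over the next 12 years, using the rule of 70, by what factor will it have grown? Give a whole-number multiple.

Doubling time ≈ 70/5.9 = 11.86 years.
12/11.86 ≈ 1 doubling, so about 2^1 = 2×.

roughly 2 times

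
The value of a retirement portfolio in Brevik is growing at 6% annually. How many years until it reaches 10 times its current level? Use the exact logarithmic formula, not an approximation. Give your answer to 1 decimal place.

t = ln(10) / ln(1 + 0.06) = 2.3026 / 0.058269 ≈ 39.52.

39.5 years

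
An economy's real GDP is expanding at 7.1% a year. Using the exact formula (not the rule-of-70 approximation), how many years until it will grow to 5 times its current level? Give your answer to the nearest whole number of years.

23 years

t = ln(5) / ln(1 + 0.071) = 1.6094 / 0.068593 ≈ 23.46.
≈ 23 years.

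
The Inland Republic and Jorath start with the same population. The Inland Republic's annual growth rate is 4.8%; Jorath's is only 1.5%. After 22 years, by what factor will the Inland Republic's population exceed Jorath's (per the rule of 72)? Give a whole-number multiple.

Only the 3.3-point difference matters.
72/3.3 ≈ 21.82 years per doubling of the ratio; 22 years gives 1.01 doublings, so ≈ 2×.

roughly 2 times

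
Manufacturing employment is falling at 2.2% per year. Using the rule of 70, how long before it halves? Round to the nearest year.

around 32 years

Falling at 2.2%, it halves about every 70/2.2 = 31.82 years.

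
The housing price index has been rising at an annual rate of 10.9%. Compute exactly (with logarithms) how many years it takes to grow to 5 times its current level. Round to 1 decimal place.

15.6 years

t = ln(5) / ln(1 + 0.109) = 1.6094 / 0.103459 ≈ 15.56.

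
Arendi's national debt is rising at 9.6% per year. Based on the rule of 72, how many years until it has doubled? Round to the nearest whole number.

about 8 years

72/9.6 ≈ 7.50, so it doubles roughly every 8 years.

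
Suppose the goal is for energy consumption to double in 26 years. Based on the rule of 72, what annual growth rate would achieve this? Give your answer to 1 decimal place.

approximately 2.8%

72 / 26 ≈ 2.77, so about 2.8% a year.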